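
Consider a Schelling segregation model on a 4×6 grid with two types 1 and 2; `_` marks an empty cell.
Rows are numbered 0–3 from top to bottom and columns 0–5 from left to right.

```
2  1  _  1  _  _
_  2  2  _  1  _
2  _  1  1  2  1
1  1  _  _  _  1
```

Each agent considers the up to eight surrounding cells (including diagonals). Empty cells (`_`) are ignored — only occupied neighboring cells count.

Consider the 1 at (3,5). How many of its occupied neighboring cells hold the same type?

Occupied neighbors of (3,5): (2,4)=2, (2,5)=1.
Same type (1): 1 of 2.

1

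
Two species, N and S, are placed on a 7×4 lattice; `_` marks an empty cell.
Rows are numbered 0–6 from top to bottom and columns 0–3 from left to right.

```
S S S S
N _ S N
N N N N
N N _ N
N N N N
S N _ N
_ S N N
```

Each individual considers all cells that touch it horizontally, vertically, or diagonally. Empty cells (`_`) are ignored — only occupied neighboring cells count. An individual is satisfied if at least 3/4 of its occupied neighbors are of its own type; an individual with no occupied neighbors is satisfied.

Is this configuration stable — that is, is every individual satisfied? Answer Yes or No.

Row 0: (0,0)S 1/2 not · (0,1)S 3/4 satisfied · (0,2)S 3/4 satisfied · (0,3)S 2/3 not
Row 1: (1,0)N 2/4 not · (1,2)S 3/7 not · (1,3)N 2/5 not
Row 2: (2,0)N 4/4 satisfied · (2,1)N 5/6 satisfied · (2,2)N 5/6 satisfied · (2,3)N 3/4 satisfied
Row 3: (3,0)N 5/5 satisfied · (3,1)N 7/7 satisfied · (3,3)N 4/4 satisfied
Row 4: (4,0)N 4/5 satisfied · (4,1)N 5/6 satisfied · (4,2)N 6/6 satisfied · (4,3)N 3/3 satisfied
Row 5: (5,0)S 1/4 not · (5,1)N 4/6 not · (5,3)N 4/4 satisfied
Row 6: (6,1)S 1/3 not · (6,2)N 3/4 satisfied · (6,3)N 2/2 satisfied
For instance (0,0) has only 1/2 same-type neighbors, below 3/4.

No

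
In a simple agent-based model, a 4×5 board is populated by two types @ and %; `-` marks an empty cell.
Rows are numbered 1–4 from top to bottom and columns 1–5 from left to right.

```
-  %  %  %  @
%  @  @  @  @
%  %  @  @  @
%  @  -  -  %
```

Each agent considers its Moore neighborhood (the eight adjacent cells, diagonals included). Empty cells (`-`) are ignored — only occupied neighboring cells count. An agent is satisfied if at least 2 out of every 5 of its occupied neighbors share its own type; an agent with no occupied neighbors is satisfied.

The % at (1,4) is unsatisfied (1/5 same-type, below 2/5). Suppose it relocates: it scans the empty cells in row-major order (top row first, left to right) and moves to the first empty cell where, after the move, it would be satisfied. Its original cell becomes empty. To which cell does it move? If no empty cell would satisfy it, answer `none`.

(1,1)

Vacating (1,4). Empty cells in order:
  (1,1): 2/3 same-type → satisfied — stop here.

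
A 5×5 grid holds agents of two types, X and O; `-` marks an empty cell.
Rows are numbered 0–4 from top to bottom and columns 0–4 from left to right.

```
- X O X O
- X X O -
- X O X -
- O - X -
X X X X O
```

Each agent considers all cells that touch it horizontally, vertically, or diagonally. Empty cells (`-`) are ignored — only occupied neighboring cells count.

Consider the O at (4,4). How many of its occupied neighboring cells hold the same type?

Occupied neighbors of (4,4): (3,3)=X, (4,3)=X.
Same type (O): 0 of 2.

0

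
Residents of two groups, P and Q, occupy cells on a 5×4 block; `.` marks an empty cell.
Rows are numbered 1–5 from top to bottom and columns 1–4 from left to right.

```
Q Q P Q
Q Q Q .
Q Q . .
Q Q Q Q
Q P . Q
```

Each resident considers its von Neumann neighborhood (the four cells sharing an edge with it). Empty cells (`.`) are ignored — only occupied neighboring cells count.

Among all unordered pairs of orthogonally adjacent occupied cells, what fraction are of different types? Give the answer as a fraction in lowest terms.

1/4

Scan each occupied cell's neighbors to the right and below so each pair is counted once.
Row 1: Q(1,1)–Q(1,2)= Q(1,1)–Q(2,1)= Q(1,2)–P(1,3)≠ Q(1,2)–Q(2,2)= P(1,3)–Q(1,4)≠ P(1,3)–Q(2,3)≠  → 3/6 unlike.
Row 2: Q(2,1)–Q(2,2)= Q(2,1)–Q(3,1)= Q(2,2)–Q(2,3)= Q(2,2)–Q(3,2)=  → 0/4 unlike.
Row 3: Q(3,1)–Q(3,2)= Q(3,1)–Q(4,1)= Q(3,2)–Q(4,2)=  → 0/3 unlike.
Row 4: Q(4,1)–Q(4,2)= Q(4,1)–Q(5,1)= Q(4,2)–Q(4,3)= Q(4,2)–P(5,2)≠ Q(4,3)–Q(4,4)= Q(4,4)–Q(5,4)=  → 1/6 unlike.
Row 5: Q(5,1)–P(5,2)≠  → 1/1 unlike.
Total adjacent occupied pairs: 20; unlike-type pairs: 5.
5/20 reduces to 1/4.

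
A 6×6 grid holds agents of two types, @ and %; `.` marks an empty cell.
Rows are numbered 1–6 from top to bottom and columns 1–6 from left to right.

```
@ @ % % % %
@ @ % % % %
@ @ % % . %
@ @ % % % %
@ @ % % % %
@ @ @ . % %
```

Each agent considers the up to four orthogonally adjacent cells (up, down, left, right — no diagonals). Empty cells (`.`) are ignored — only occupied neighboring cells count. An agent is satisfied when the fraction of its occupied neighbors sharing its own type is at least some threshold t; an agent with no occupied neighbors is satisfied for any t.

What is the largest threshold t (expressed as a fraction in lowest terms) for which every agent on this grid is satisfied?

Row 1: (1,1)@ 2/2 · (1,2)@ 2/3 · (1,3)% 2/3 · (1,4)% 3/3 · (1,5)% 3/3 · (1,6)% 2/2
Row 2: (2,1)@ 3/3 · (2,2)@ 3/4 · (2,3)% 3/4 · (2,4)% 4/4 · (2,5)% 3/3 · (2,6)% 3/3
Row 3: (3,1)@ 3/3 · (3,2)@ 3/4 · (3,3)% 3/4 · (3,4)% 3/3 · (3,6)% 2/2
Row 4: (4,1)@ 3/3 · (4,2)@ 3/4 · (4,3)% 3/4 · (4,4)% 4/4 · (4,5)% 3/3 · (4,6)% 3/3
Row 5: (5,1)@ 3/3 · (5,2)@ 3/4 · (5,3)% 2/4 · (5,4)% 3/3 · (5,5)% 4/4 · (5,6)% 3/3
Row 6: (6,1)@ 2/2 · (6,2)@ 3/3 · (6,3)@ 1/2 · (6,5)% 2/2 · (6,6)% 2/2
The smallest same-type fraction is 2/4 at (5,3), which reduces to 1/2. Any threshold above that leaves this agent unsatisfied.

1/2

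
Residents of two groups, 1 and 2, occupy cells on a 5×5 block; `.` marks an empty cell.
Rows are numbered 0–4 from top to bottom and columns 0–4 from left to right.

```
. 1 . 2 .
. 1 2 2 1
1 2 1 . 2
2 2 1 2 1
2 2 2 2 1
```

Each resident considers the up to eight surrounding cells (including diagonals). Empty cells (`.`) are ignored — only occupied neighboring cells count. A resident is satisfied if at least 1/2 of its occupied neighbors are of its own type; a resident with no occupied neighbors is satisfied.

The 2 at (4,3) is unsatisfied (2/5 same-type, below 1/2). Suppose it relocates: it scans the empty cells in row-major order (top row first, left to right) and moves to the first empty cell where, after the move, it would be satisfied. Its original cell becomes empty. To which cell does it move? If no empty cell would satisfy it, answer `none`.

Vacating (4,3). Empty cells in order:
  (0,0): 0/2 same-type → still unsatisfied.
  (0,2): 3/5 same-type → satisfied — stop here.

(0,2)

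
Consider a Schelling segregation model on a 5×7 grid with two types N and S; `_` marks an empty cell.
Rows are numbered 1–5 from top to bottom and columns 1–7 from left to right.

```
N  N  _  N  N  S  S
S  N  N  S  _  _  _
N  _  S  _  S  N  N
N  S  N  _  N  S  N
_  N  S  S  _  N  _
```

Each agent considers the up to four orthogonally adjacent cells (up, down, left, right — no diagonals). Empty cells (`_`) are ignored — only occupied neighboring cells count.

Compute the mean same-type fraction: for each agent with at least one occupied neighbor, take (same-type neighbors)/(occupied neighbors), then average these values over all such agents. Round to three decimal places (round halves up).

0.367

(1,1)N 1/2
(1,2)N 2/2
(1,4)N 1/2
(1,5)N 1/2
(1,6)S 1/2
(1,7)S 1/1
(2,1)S 0/3
(2,2)N 2/3
(2,3)N 1/3
(2,4)S 0/2
(3,1)N 1/2
(3,3)S 0/2
(3,5)S 0/2
(3,6)N 1/3
(3,7)N 2/2
(4,1)N 1/2
(4,2)S 0/3
(4,3)N 0/3
(4,5)N 0/2
(4,6)S 0/4
(4,7)N 1/2
(5,2)N 0/2
(5,3)S 1/3
(5,4)S 1/1
(5,6)N 0/1
Sum over 25 agents: 1/2 + 2/2 + 1/2 + 1/2 + 1/2 + 1/1 + 0/3 + 2/3 + 1/3 + 0/2 + 1/2 + 0/2 + 0/2 + 1/3 + 2/2 + 1/2 + 0/3 + 0/3 + 0/2 + 0/4 + 1/2 + 0/2 + 1/3 + 1/1 + 0/1 = 55/6; mean = 55/6 ÷ 25 = 11/30 = 0.366666… → 0.367.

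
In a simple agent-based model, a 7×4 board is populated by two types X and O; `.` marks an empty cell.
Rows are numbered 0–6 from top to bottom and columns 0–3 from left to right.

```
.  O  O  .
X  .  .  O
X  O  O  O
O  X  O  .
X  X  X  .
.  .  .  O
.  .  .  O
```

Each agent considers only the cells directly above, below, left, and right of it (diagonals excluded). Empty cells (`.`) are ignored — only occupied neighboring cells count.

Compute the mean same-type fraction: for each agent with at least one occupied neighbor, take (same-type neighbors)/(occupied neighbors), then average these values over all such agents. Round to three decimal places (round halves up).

0.703

(0,1)O 1/1
(0,2)O 1/1
(1,0)X 1/1
(1,3)O 1/1
(2,0)X 1/3
(2,1)O 1/3
(2,2)O 3/3
(2,3)O 2/2
(3,0)O 0/3
(3,1)X 1/4
(3,2)O 1/3
(4,0)X 1/2
(4,1)X 3/3
(4,2)X 1/2
(5,3)O 1/1
(6,3)O 1/1
Sum over 16 agents: 1/1 + 1/1 + 1/1 + 1/1 + 1/3 + 1/3 + 3/3 + 2/2 + 0/3 + 1/4 + 1/3 + 1/2 + 3/3 + 1/2 + 1/1 + 1/1 = 45/4; mean = 45/4 ÷ 16 = 45/64 = 0.703125 → 0.703.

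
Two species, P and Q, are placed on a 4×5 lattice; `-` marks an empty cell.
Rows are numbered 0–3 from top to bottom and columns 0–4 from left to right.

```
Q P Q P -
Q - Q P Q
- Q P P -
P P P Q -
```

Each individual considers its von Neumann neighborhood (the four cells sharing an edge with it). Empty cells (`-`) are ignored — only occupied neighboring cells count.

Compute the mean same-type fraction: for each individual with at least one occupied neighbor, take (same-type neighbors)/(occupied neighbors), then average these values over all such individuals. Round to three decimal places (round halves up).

Row 0: (0,0)Q 1/2 · (0,1)P 0/2 · (0,2)Q 1/3 · (0,3)P 1/2
Row 1: (1,0)Q 1/1 · (1,2)Q 1/3 · (1,3)P 2/4 · (1,4)Q 0/1
Row 2: (2,1)Q 0/2 · (2,2)P 2/4 · (2,3)P 2/3
Row 3: (3,0)P 1/1 · (3,1)P 2/3 · (3,2)P 2/3 · (3,3)Q 0/2
Sum over 15 individuals: 1/2 + 0/2 + 1/3 + 1/2 + 1/1 + 1/3 + 2/4 + 0/1 + 0/2 + 2/4 + 2/3 + 1/1 + 2/3 + 2/3 + 0/2 = 20/3; mean = 20/3 ÷ 15 = 4/9 = 0.444444… → 0.444.

0.444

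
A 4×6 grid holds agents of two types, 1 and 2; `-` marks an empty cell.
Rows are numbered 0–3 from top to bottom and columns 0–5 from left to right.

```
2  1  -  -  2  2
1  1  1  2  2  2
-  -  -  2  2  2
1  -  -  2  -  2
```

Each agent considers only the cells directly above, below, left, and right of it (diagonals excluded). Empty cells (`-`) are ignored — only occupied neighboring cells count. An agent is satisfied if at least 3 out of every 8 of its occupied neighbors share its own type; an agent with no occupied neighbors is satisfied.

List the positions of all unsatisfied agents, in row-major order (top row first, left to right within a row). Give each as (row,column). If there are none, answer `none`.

(0,0)

Row 0: (0,0)2 0/2 ✗ · (0,1)1 1/2 ✓ · (0,4)2 2/2 ✓ · (0,5)2 2/2 ✓
Row 1: (1,0)1 1/2 ✓ · (1,1)1 3/3 ✓ · (1,2)1 1/2 ✓ · (1,3)2 2/3 ✓ · (1,4)2 4/4 ✓ · (1,5)2 3/3 ✓
Row 2: (2,3)2 3/3 ✓ · (2,4)2 3/3 ✓ · (2,5)2 3/3 ✓
Row 3: (3,0)1 0/0 ✓ · (3,3)2 1/1 ✓ · (3,5)2 1/1 ✓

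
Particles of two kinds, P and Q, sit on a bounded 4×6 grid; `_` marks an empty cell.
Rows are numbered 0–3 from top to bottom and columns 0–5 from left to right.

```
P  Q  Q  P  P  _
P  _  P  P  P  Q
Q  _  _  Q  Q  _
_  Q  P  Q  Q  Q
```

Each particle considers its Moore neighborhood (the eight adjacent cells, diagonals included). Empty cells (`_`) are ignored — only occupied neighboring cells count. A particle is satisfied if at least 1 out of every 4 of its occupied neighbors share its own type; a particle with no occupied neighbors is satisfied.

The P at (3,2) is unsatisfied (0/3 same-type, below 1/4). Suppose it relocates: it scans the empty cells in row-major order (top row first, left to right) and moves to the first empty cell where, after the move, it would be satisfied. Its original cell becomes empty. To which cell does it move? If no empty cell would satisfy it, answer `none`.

Vacating (3,2). Empty cells in order:
  (0,5): 2/3 same-type → satisfied — stop here.

(0,5)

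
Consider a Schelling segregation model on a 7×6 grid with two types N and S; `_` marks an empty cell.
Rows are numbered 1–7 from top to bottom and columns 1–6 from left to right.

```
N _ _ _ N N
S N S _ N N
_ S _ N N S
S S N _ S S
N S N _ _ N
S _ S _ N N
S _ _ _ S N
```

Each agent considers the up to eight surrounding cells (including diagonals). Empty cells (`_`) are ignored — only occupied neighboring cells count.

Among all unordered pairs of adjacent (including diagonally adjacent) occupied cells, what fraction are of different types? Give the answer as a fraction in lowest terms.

Scan each occupied cell's neighbors to the right and below (and the two forward diagonals) so each pair is counted once.
From row 1: 1 unlike of 7 pairs (running 1/7).
From row 2: 6 unlike of 12 pairs (running 7/19).
From row 3: 5 unlike of 11 pairs (running 12/30).
From row 4: 7 unlike of 12 pairs (running 19/42).
From row 5: 4 unlike of 8 pairs (running 23/50).
From row 6: 2 unlike of 6 pairs (running 25/56).
From row 7: 1 unlike of 1 pairs (running 26/57).
Total adjacent occupied pairs: 57; unlike-type pairs: 26.
26/57 is already in lowest terms.

26/57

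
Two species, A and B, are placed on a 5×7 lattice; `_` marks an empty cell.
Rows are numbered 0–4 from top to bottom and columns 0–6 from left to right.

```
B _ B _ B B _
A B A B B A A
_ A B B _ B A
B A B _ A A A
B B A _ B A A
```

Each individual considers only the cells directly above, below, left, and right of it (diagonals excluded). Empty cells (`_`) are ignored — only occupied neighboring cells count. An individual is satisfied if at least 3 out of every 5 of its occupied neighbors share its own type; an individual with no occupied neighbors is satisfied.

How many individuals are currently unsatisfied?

17

Row 0: (0,0)B 0/1 ✗ · (0,2)B 0/1 ✗ · (0,4)B 2/2 ✓ · (0,5)B 1/2 ✗
Row 1: (1,0)A 0/2 ✗ · (1,1)B 0/3 ✗ · (1,2)A 0/4 ✗ · (1,3)B 2/3 ✓ · (1,4)B 2/3 ✓ · (1,5)A 1/4 ✗ · (1,6)A 2/2 ✓
Row 2: (2,1)A 1/3 ✗ · (2,2)B 2/4 ✗ · (2,3)B 2/2 ✓ · (2,5)B 0/3 ✗ · (2,6)A 2/3 ✓
Row 3: (3,0)B 1/2 ✗ · (3,1)A 1/4 ✗ · (3,2)B 1/3 ✗ · (3,4)A 1/2 ✗ · (3,5)A 3/4 ✓ · (3,6)A 3/3 ✓
Row 4: (4,0)B 2/2 ✓ · (4,1)B 1/3 ✗ · (4,2)A 0/2 ✗ · (4,4)B 0/2 ✗ · (4,5)A 2/3 ✓ · (4,6)A 2/2 ✓
Unsatisfied: (0,0), (0,2), (0,5), (1,0), (1,1), (1,2), (1,5), (2,1), (2,2), (2,5), (3,0), (3,1), (3,2), (3,4), (4,1), (4,2), (4,4) — 17 in total.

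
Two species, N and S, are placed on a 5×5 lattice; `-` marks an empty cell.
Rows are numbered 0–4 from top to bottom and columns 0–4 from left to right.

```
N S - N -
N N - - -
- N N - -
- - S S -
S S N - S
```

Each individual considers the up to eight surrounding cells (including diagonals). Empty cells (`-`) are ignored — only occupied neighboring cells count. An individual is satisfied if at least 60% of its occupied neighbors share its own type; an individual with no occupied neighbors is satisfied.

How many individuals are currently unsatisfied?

(0,0)N 2/3 ok
(0,1)S 0/3 unhappy
(0,3)N 0/0 ok
(1,0)N 3/4 ok
(1,1)N 4/5 ok
(2,1)N 3/4 ok
(2,2)N 2/4 unhappy
(3,2)S 2/5 unhappy
(3,3)S 2/4 unhappy
(4,0)S 1/1 ok
(4,1)S 2/3 ok
(4,2)N 0/3 unhappy
(4,4)S 1/1 ok
Unsatisfied: (0,1), (2,2), (3,2), (3,3), (4,2) — 5 in total.

5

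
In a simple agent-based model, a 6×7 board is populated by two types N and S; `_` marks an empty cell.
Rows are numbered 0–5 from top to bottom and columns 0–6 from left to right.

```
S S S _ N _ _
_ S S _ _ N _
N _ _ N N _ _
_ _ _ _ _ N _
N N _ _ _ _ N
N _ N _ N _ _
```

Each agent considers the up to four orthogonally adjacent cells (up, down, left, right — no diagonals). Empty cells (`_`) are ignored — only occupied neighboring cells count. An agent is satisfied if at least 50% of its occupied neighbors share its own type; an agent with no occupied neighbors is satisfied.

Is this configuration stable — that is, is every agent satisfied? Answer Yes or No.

Yes

Row 0: (0,0)S 1/1 satisfied · (0,1)S 3/3 satisfied · (0,2)S 2/2 satisfied · (0,4)N 0/0 satisfied
Row 1: (1,1)S 2/2 satisfied · (1,2)S 2/2 satisfied · (1,5)N 0/0 satisfied
Row 2: (2,0)N 0/0 satisfied · (2,3)N 1/1 satisfied · (2,4)N 1/1 satisfied
Row 3: (3,5)N 0/0 satisfied
Row 4: (4,0)N 2/2 satisfied · (4,1)N 1/1 satisfied · (4,6)N 0/0 satisfied
Row 5: (5,0)N 1/1 satisfied · (5,2)N 0/0 satisfied · (5,4)N 0/0 satisfied
All meet the threshold, so the configuration is stable.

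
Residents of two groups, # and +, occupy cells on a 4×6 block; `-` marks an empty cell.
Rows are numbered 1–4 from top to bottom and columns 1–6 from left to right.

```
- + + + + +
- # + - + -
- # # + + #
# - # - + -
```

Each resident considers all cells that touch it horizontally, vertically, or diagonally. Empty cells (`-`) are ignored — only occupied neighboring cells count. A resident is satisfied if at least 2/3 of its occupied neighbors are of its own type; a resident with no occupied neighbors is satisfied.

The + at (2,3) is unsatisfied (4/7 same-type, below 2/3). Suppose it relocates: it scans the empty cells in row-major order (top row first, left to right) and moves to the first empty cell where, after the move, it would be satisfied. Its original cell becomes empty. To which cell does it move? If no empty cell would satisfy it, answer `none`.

Vacating (2,3). Empty cells in order:
  (1,1): 1/2 same-type → still unsatisfied.
  (2,1): 1/3 same-type → still unsatisfied.
  (2,4): 6/7 same-type → satisfied — stop here.

(2,4)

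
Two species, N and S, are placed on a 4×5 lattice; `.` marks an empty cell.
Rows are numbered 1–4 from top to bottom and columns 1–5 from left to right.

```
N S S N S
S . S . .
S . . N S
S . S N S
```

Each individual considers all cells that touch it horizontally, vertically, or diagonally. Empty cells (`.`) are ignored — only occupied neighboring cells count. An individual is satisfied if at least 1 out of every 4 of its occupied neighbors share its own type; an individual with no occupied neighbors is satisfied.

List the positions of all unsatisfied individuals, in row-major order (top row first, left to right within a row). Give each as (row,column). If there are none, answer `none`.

Row 1: (1,1)N 0/2 ✗ · (1,2)S 3/4 ✓ · (1,3)S 2/3 ✓ · (1,4)N 0/3 ✗ · (1,5)S 0/1 ✗
Row 2: (2,1)S 2/3 ✓ · (2,3)S 2/4 ✓
Row 3: (3,1)S 2/2 ✓ · (3,4)N 1/5 ✗ · (3,5)S 1/3 ✓
Row 4: (4,1)S 1/1 ✓ · (4,3)S 0/2 ✗ · (4,4)N 1/4 ✓ · (4,5)S 1/3 ✓

(1,1), (1,4), (1,5), (3,4), (4,3)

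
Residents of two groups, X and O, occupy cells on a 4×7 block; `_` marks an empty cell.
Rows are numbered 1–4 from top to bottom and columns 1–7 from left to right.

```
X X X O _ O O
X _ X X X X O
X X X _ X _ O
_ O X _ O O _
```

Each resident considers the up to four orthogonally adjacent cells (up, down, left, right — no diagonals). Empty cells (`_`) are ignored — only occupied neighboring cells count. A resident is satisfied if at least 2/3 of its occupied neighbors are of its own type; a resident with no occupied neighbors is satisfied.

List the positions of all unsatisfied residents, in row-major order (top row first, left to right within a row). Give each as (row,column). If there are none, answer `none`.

(1,4), (1,6), (2,6), (3,5), (4,2), (4,3), (4,5)

Row 1: (1,1)X 2/2 ok · (1,2)X 2/2 ok · (1,3)X 2/3 ok · (1,4)O 0/2 unhappy · (1,6)O 1/2 unhappy · (1,7)O 2/2 ok
Row 2: (2,1)X 2/2 ok · (2,3)X 3/3 ok · (2,4)X 2/3 ok · (2,5)X 3/3 ok · (2,6)X 1/3 unhappy · (2,7)O 2/3 ok
Row 3: (3,1)X 2/2 ok · (3,2)X 2/3 ok · (3,3)X 3/3 ok · (3,5)X 1/2 unhappy · (3,7)O 1/1 ok
Row 4: (4,2)O 0/2 unhappy · (4,3)X 1/2 unhappy · (4,5)O 1/2 unhappy · (4,6)O 1/1 ok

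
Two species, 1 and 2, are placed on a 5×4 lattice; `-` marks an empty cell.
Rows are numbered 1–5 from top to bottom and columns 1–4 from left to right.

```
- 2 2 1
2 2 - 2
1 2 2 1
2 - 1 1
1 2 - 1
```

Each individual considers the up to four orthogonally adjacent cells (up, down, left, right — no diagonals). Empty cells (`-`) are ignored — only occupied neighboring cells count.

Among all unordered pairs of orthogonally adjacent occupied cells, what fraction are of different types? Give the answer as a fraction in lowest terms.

5/9

Scan each occupied cell's neighbors to the right and below so each pair is counted once.
Row 1: 2(1,2)–2(1,3)= 2(1,2)–2(2,2)= 2(1,3)–1(1,4)≠ 1(1,4)–2(2,4)≠  → 2/4 unlike.
Row 2: 2(2,1)–2(2,2)= 2(2,1)–1(3,1)≠ 2(2,2)–2(3,2)= 2(2,4)–1(3,4)≠  → 2/4 unlike.
Row 3: 1(3,1)–2(3,2)≠ 1(3,1)–2(4,1)≠ 2(3,2)–2(3,3)= 2(3,3)–1(3,4)≠ 2(3,3)–1(4,3)≠ 1(3,4)–1(4,4)=  → 4/6 unlike.
Row 4: 2(4,1)–1(5,1)≠ 1(4,3)–1(4,4)= 1(4,4)–1(5,4)=  → 1/3 unlike.
Row 5: 1(5,1)–2(5,2)≠  → 1/1 unlike.
Total adjacent occupied pairs: 18; unlike-type pairs: 10.
10/18 reduces to 5/9.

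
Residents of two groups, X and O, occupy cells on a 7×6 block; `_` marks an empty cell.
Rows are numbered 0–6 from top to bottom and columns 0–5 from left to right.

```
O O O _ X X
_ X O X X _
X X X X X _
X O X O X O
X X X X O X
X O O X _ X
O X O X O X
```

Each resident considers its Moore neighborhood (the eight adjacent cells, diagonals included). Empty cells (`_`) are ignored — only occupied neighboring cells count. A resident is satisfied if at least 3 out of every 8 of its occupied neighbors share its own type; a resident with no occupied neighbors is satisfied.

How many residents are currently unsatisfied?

(0,0)O 1/2 satisfied
(0,1)O 3/4 satisfied
(0,2)O 2/4 satisfied
(0,4)X 3/3 satisfied
(0,5)X 2/2 satisfied
(1,1)X 3/7 satisfied
(1,2)O 2/7 not
(1,3)X 5/7 satisfied
(1,4)X 5/5 satisfied
(2,0)X 3/4 satisfied
(2,1)X 5/7 satisfied
(2,2)X 5/8 satisfied
(2,3)X 6/8 satisfied
(2,4)X 4/6 satisfied
(3,0)X 4/5 satisfied
(3,1)O 0/8 not
(3,2)X 6/8 satisfied
(3,3)O 1/8 not
(3,4)X 4/7 satisfied
(3,5)O 1/4 not
(4,0)X 3/5 satisfied
(4,1)X 5/8 satisfied
(4,2)X 4/8 satisfied
(4,3)X 4/7 satisfied
(4,4)O 2/7 not
(4,5)X 2/4 satisfied
(5,0)X 3/5 satisfied
(5,1)O 3/8 satisfied
(5,2)O 2/8 not
(5,3)X 3/7 satisfied
(5,5)X 2/4 satisfied
(6,0)O 1/3 not
(6,1)X 1/5 not
(6,2)O 2/5 satisfied
(6,3)X 1/4 not
(6,4)O 0/4 not
(6,5)X 1/2 satisfied
Unsatisfied: (1,2), (3,1), (3,3), (3,5), (4,4), (5,2), (6,0), (6,1), (6,3), (6,4) — 10 in total.

10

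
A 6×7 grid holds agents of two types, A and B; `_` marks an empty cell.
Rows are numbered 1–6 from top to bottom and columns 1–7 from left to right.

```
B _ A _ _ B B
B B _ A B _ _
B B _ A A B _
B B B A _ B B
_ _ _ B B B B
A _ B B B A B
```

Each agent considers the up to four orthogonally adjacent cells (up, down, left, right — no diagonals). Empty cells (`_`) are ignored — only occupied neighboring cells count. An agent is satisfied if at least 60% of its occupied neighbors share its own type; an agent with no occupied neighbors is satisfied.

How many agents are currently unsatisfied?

8

Row 1: (1,1)B 1/1 satisfied · (1,3)A 0/0 satisfied · (1,6)B 1/1 satisfied · (1,7)B 1/1 satisfied
Row 2: (2,1)B 3/3 satisfied · (2,2)B 2/2 satisfied · (2,4)A 1/2 not · (2,5)B 0/2 not
Row 3: (3,1)B 3/3 satisfied · (3,2)B 3/3 satisfied · (3,4)A 3/3 satisfied · (3,5)A 1/3 not · (3,6)B 1/2 not
Row 4: (4,1)B 2/2 satisfied · (4,2)B 3/3 satisfied · (4,3)B 1/2 not · (4,4)A 1/3 not · (4,6)B 3/3 satisfied · (4,7)B 2/2 satisfied
Row 5: (5,4)B 2/3 satisfied · (5,5)B 3/3 satisfied · (5,6)B 3/4 satisfied · (5,7)B 3/3 satisfied
Row 6: (6,1)A 0/0 satisfied · (6,3)B 1/1 satisfied · (6,4)B 3/3 satisfied · (6,5)B 2/3 satisfied · (6,6)A 0/3 not · (6,7)B 1/2 not
Unsatisfied: (2,4), (2,5), (3,5), (3,6), (4,3), (4,4), (6,6), (6,7) — 8 in total.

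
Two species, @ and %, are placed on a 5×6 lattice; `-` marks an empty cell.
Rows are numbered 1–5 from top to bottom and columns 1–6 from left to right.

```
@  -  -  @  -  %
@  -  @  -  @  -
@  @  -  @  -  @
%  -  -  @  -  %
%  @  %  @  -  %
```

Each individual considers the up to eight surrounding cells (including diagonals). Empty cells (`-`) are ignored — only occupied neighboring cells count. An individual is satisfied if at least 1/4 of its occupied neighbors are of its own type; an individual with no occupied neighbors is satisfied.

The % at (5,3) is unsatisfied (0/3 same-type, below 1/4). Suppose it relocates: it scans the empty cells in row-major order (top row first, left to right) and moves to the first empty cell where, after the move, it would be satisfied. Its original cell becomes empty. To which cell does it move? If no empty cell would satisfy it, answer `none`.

(1,5)

Vacating (5,3). Empty cells in order:
  (1,2): 0/3 same-type → still unsatisfied.
  (1,3): 0/2 same-type → still unsatisfied.
  (1,5): 1/3 same-type → satisfied — stop here.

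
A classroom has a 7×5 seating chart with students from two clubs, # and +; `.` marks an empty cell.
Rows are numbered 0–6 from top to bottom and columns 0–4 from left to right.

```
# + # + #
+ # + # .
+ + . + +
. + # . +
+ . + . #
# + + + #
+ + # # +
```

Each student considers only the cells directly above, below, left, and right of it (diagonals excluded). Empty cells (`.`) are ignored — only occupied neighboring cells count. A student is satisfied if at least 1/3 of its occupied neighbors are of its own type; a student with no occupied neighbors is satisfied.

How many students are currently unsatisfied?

12

Row 0: (0,0)# 0/2 unhappy · (0,1)+ 0/3 unhappy · (0,2)# 0/3 unhappy · (0,3)+ 0/3 unhappy · (0,4)# 0/1 unhappy
Row 1: (1,0)+ 1/3 ok · (1,1)# 0/4 unhappy · (1,2)+ 0/3 unhappy · (1,3)# 0/3 unhappy
Row 2: (2,0)+ 2/2 ok · (2,1)+ 2/3 ok · (2,3)+ 1/2 ok · (2,4)+ 2/2 ok
Row 3: (3,1)+ 1/2 ok · (3,2)# 0/2 unhappy · (3,4)+ 1/2 ok
Row 4: (4,0)+ 0/1 unhappy · (4,2)+ 1/2 ok · (4,4)# 1/2 ok
Row 5: (5,0)# 0/3 unhappy · (5,1)+ 2/3 ok · (5,2)+ 3/4 ok · (5,3)+ 1/3 ok · (5,4)# 1/3 ok
Row 6: (6,0)+ 1/2 ok · (6,1)+ 2/3 ok · (6,2)# 1/3 ok · (6,3)# 1/3 ok · (6,4)+ 0/2 unhappy
Unsatisfied: (0,0), (0,1), (0,2), (0,3), (0,4), (1,1), (1,2), (1,3), (3,2), (4,0), (5,0), (6,4) — 12 in total.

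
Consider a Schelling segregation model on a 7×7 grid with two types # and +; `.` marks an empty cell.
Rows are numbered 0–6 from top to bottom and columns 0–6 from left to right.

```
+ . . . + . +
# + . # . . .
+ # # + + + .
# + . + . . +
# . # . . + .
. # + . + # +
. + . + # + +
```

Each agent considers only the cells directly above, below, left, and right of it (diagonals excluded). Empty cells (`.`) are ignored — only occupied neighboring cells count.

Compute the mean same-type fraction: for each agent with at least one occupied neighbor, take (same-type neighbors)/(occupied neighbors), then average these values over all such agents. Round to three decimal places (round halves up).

(0,0)+ 0/1
(0,4)+ — no occupied neighbors
(0,6)+ — no occupied neighbors
(1,0)# 0/3
(1,1)+ 0/2
(1,3)# 0/1
(2,0)+ 0/3
(2,1)# 1/4
(2,2)# 1/2
(2,3)+ 2/4
(2,4)+ 2/2
(2,5)+ 1/1
(3,0)# 1/3
(3,1)+ 0/2
(3,3)+ 1/1
(3,6)+ — no occupied neighbors
(4,0)# 1/1
(4,2)# 0/1
(4,5)+ 0/1
(5,1)# 0/2
(5,2)+ 0/2
(5,4)+ 0/2
(5,5)# 0/4
(5,6)+ 1/2
(6,1)+ 0/1
(6,3)+ 0/1
(6,4)# 0/3
(6,5)+ 1/3
(6,6)+ 2/2
Sum over 26 agents: 0/1 + 0/3 + 0/2 + 0/1 + 0/3 + 1/4 + 1/2 + 2/4 + 2/2 + 1/1 + 1/3 + 0/2 + 1/1 + 1/1 + 0/1 + 0/1 + 0/2 + 0/2 + 0/2 + 0/4 + 1/2 + 0/1 + 0/1 + 0/3 + 1/3 + 2/2 = 89/12; mean = 89/12 ÷ 26 = 89/312 = 0.285256… → 0.285.

0.285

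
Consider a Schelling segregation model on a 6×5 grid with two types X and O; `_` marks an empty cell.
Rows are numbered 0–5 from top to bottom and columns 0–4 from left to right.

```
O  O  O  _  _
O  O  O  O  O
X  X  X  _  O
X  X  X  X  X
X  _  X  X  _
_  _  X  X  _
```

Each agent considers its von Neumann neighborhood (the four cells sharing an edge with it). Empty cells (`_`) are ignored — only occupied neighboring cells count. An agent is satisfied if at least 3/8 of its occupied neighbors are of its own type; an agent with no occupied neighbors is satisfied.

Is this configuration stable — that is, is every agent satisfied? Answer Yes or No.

(0,0)O 2/2 satisfied
(0,1)O 3/3 satisfied
(0,2)O 2/2 satisfied
(1,0)O 2/3 satisfied
(1,1)O 3/4 satisfied
(1,2)O 3/4 satisfied
(1,3)O 2/2 satisfied
(1,4)O 2/2 satisfied
(2,0)X 2/3 satisfied
(2,1)X 3/4 satisfied
(2,2)X 2/3 satisfied
(2,4)O 1/2 satisfied
(3,0)X 3/3 satisfied
(3,1)X 3/3 satisfied
(3,2)X 4/4 satisfied
(3,3)X 3/3 satisfied
(3,4)X 1/2 satisfied
(4,0)X 1/1 satisfied
(4,2)X 3/3 satisfied
(4,3)X 3/3 satisfied
(5,2)X 2/2 satisfied
(5,3)X 2/2 satisfied
All meet the threshold, so the configuration is stable.

Yes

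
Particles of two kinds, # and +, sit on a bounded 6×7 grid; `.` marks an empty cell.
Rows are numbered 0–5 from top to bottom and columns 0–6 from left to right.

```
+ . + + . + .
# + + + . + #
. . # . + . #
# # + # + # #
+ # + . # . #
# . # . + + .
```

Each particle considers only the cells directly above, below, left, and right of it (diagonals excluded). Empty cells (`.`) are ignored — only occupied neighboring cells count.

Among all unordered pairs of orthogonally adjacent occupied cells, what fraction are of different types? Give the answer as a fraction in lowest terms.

16/31

Scan each occupied cell's neighbors to the right and below so each pair is counted once.
From row 0: 1 unlike of 5 pairs (running 1/5).
From row 1: 3 unlike of 6 pairs (running 4/11).
From row 2: 1 unlike of 3 pairs (running 5/14).
From row 3: 6 unlike of 11 pairs (running 11/25).
From row 4: 5 unlike of 5 pairs (running 16/30).
From row 5: 0 unlike of 1 pairs (running 16/31).
Total adjacent occupied pairs: 31; unlike-type pairs: 16.
16/31 is already in lowest terms.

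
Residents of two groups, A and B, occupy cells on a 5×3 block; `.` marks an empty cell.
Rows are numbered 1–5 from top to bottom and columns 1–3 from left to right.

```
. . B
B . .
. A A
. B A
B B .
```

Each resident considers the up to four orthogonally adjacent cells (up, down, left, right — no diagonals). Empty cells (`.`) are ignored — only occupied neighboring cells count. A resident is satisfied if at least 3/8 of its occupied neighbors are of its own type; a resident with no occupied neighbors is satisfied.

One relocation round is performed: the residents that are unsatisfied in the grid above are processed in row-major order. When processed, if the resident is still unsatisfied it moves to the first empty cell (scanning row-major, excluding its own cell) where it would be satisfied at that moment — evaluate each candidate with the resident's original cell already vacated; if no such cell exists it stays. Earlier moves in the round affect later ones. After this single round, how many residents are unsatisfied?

0

Initially unsatisfied (in order): (4,2).
  (4,2) → (1,1).
Resulting grid:
B . B
B . .
. A A
. . A
B B .
All satisfied now.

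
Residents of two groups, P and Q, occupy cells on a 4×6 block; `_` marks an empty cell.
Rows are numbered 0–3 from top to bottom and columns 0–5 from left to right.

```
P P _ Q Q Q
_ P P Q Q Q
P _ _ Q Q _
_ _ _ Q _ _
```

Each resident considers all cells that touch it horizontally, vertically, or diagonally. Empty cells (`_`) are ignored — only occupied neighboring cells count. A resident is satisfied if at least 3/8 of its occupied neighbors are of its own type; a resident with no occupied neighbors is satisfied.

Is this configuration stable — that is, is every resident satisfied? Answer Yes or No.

Yes

Row 0: (0,0)P 2/2 satisfied · (0,1)P 3/3 satisfied · (0,3)Q 3/4 satisfied · (0,4)Q 5/5 satisfied · (0,5)Q 3/3 satisfied
Row 1: (1,1)P 4/4 satisfied · (1,2)P 2/5 satisfied · (1,3)Q 5/6 satisfied · (1,4)Q 7/7 satisfied · (1,5)Q 4/4 satisfied
Row 2: (2,0)P 1/1 satisfied · (2,3)Q 4/5 satisfied · (2,4)Q 5/5 satisfied
Row 3: (3,3)Q 2/2 satisfied
All meet the threshold, so the configuration is stable.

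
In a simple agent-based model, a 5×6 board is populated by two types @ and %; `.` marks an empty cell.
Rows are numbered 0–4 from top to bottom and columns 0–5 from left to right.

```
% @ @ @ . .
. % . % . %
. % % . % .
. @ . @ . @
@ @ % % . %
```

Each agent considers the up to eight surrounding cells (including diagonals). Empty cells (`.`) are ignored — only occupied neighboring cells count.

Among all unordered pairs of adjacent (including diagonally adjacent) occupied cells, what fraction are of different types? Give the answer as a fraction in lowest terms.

Scan each occupied cell's neighbors to the right and below (and the two forward diagonals) so each pair is counted once.
From row 0: 5 unlike of 8 pairs (running 5/8).
From row 1: 0 unlike of 5 pairs (running 5/13).
From row 2: 5 unlike of 6 pairs (running 10/19).
From row 3: 4 unlike of 6 pairs (running 14/25).
From row 4: 1 unlike of 3 pairs (running 15/28).
Total adjacent occupied pairs: 28; unlike-type pairs: 15.
15/28 is already in lowest terms.

15/28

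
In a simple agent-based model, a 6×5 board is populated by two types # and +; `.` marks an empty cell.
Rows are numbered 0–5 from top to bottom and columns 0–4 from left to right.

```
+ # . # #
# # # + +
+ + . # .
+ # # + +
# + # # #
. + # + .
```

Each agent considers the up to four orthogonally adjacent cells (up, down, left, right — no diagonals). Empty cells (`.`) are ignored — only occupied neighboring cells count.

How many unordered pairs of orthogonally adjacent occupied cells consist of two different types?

Scan each occupied cell's neighbors to the right and below so each pair is counted once.
From row 0: 4 unlike of 6 pairs (running 4/6).
From row 1: 4 unlike of 7 pairs (running 8/13).
From row 2: 2 unlike of 4 pairs (running 10/17).
From row 3: 6 unlike of 9 pairs (running 16/26).
From row 4: 3 unlike of 7 pairs (running 19/33).
From row 5: 2 unlike of 2 pairs (running 21/35).
Total adjacent occupied pairs: 35; unlike-type pairs: 21.

21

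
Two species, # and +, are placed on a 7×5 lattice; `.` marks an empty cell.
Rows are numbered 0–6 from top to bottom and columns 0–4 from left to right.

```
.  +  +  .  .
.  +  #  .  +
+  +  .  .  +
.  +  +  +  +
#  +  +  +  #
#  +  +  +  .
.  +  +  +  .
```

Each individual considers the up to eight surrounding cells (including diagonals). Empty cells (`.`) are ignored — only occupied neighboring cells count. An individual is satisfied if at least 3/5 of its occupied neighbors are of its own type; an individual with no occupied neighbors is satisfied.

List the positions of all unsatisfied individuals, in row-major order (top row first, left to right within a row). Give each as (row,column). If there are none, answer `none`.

Row 0: (0,1)+ 2/3 ✓ · (0,2)+ 2/3 ✓
Row 1: (1,1)+ 4/5 ✓ · (1,2)# 0/4 ✗ · (1,4)+ 1/1 ✓
Row 2: (2,0)+ 3/3 ✓ · (2,1)+ 4/5 ✓ · (2,4)+ 3/3 ✓
Row 3: (3,1)+ 5/6 ✓ · (3,2)+ 6/6 ✓ · (3,3)+ 5/6 ✓ · (3,4)+ 3/4 ✓
Row 4: (4,0)# 1/4 ✗ · (4,1)+ 5/7 ✓ · (4,2)+ 8/8 ✓ · (4,3)+ 6/7 ✓ · (4,4)# 0/4 ✗
Row 5: (5,0)# 1/4 ✗ · (5,1)+ 5/7 ✓ · (5,2)+ 8/8 ✓ · (5,3)+ 5/6 ✓
Row 6: (6,1)+ 3/4 ✓ · (6,2)+ 5/5 ✓ · (6,3)+ 3/3 ✓

(1,2), (4,0), (4,4), (5,0)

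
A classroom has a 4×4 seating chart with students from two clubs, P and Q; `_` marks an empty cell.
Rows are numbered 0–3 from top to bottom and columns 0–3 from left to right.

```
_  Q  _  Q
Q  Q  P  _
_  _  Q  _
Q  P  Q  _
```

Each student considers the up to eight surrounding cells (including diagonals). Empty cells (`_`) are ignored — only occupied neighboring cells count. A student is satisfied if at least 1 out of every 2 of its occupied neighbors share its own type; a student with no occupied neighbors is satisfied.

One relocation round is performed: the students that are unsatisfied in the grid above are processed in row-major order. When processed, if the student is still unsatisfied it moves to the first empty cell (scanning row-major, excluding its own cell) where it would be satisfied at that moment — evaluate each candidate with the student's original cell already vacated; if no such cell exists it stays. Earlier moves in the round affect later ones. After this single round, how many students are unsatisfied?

Initially unsatisfied (in order): (0,3), (1,2), (3,0), (3,1).
  (0,3) → (0,0).
  (1,2) → (0,3).
  (3,0) → (0,2).
  (3,1) → (3,0).
Resulting grid:
Q Q Q P
Q Q _ _
_ _ Q _
P _ Q _
Unsatisfied now: (0,3).

1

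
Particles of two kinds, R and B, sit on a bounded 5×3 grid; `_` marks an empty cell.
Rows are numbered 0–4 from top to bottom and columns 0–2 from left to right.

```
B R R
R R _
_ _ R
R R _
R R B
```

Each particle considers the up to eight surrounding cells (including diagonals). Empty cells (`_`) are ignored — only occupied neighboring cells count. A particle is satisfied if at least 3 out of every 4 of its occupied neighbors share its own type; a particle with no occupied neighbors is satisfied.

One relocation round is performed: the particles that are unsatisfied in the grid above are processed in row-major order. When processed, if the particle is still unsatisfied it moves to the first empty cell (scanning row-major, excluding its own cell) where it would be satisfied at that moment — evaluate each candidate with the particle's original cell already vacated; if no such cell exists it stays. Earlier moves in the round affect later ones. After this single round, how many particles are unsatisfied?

Initially unsatisfied (in order): (0,0), (1,0), (4,2).
  (0,0): no empty cell satisfies it; stays.
  (1,0) → (1,2).
  (4,2): no empty cell satisfies it; stays.
Resulting grid:
B R R
_ R R
_ _ R
R R _
R R B
Unsatisfied now: (0,0), (4,2).

2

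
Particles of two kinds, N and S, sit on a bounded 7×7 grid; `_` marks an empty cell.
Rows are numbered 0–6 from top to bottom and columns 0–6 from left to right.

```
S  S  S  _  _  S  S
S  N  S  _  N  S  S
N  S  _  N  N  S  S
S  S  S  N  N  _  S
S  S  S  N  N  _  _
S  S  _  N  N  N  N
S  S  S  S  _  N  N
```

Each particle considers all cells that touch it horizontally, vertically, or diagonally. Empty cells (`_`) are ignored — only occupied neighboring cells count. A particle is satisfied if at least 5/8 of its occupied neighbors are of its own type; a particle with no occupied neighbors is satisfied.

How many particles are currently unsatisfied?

Row 0: (0,0)S 2/3 ok · (0,1)S 4/5 ok · (0,2)S 2/3 ok · (0,5)S 3/4 ok · (0,6)S 3/3 ok
Row 1: (1,0)S 3/5 unhappy · (1,1)N 1/7 unhappy · (1,2)S 3/5 unhappy · (1,4)N 2/5 unhappy · (1,5)S 5/7 ok · (1,6)S 5/5 ok
Row 2: (2,0)N 1/5 unhappy · (2,1)S 5/7 ok · (2,3)N 4/6 ok · (2,4)N 4/6 ok · (2,5)S 4/7 unhappy · (2,6)S 4/4 ok
Row 3: (3,0)S 4/5 ok · (3,1)S 6/7 ok · (3,2)S 4/7 unhappy · (3,3)N 5/7 ok · (3,4)N 5/6 ok · (3,6)S 2/2 ok
Row 4: (4,0)S 5/5 ok · (4,1)S 7/7 ok · (4,2)S 4/7 unhappy · (4,3)N 5/7 ok · (4,4)N 6/6 ok
Row 5: (5,0)S 5/5 ok · (5,1)S 7/7 ok · (5,3)N 3/6 unhappy · (5,4)N 5/6 ok · (5,5)N 5/5 ok · (5,6)N 3/3 ok
Row 6: (6,0)S 3/3 ok · (6,1)S 4/4 ok · (6,2)S 3/4 ok · (6,3)S 1/3 unhappy · (6,5)N 4/4 ok · (6,6)N 3/3 ok
Unsatisfied: (1,0), (1,1), (1,2), (1,4), (2,0), (2,5), (3,2), (4,2), (5,3), (6,3) — 10 in total.

10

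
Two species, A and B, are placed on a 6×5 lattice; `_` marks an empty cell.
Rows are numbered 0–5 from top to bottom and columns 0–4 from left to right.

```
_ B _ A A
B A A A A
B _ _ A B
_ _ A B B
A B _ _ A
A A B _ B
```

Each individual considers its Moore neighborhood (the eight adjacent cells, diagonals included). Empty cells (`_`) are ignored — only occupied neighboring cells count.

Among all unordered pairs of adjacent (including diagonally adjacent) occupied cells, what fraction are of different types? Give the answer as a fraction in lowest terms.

Scan each occupied cell's neighbors to the right and below (and the two forward diagonals) so each pair is counted once.
From row 0: 2 unlike of 9 pairs (running 2/9).
From row 1: 4 unlike of 11 pairs (running 6/20).
From row 2: 3 unlike of 6 pairs (running 9/26).
From row 3: 4 unlike of 5 pairs (running 13/31).
From row 4: 4 unlike of 7 pairs (running 17/38).
From row 5: 1 unlike of 2 pairs (running 18/40).
Total adjacent occupied pairs: 40; unlike-type pairs: 18.
18/40 reduces to 9/20.

9/20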